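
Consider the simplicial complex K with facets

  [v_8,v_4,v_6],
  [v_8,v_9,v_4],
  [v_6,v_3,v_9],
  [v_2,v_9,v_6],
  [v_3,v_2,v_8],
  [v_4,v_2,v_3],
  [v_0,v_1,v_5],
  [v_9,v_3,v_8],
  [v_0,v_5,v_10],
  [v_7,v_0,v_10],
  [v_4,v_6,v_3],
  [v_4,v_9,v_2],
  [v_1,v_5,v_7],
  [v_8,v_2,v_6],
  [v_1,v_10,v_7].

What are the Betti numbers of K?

We work with the vertex ordering v_0 < v_1 < v_2 < v_3 < v_4 < v_5 < v_6 < v_7 < v_8 < v_9 < v_10. The simplices of K, each written with vertices in increasing order, are:

  0-simplices (11): [v_0], [v_1], [v_2], [v_3], [v_4], [v_5], [v_6], [v_7], [v_8], [v_9], [v_10]
  1-simplices (25): (25 of them)
  2-simplices (15): (15 of them)

so the chain groups are C_0 ≅ Z^11, C_1 ≅ Z^25, C_2 ≅ Z^15.

The boundary map ∂_1: C_1 → C_0 maps an edge to its endpoints' difference, ∂[p,q] = q − p. For instance
  ∂[v_5,v_10] = [v_10] − [v_5].
The resulting 11×25 matrix has rank 9, and its Smith normal form has invariant factors (1,1,1,1,1,1,1,1,1).

The boundary map ∂_2: C_2 → C_1 acts by ∂[p,q,r] = [q,r] − [p,r] + [p,q]. For instance
  ∂[v_2,v_6,v_9] = [v_6,v_9] − [v_2,v_9] + [v_2,v_6],
  ∂[v_0,v_5,v_10] = [v_5,v_10] − [v_0,v_10] + [v_0,v_5].
The 25×15 boundary matrix has rank 15 and Smith normal form diag(1,1,1,1,1,1,1,1,1,1,1,1,1,1,2).

Reading off H_k = ker ∂_k / im ∂_{k+1}:

  H_0: rank C_0 − rank ∂_1 = 11 − 9 = 2, and the invariant factors of ∂_1 are all 1, so H_0 = Z^2.
  H_1: rank ker ∂_1 − rank ∂_2 = (25 − 9) − 15 = 1, and ∂_2 has invariant factor 2 > 1, so H_1 = Z ⊕ Z/2.
  H_2: rank ker ∂_2 − rank ∂_3 = (15 − 15) − 0 = 0, and there is no ∂_3, so H_2 = 0.

As a check, the Euler characteristic is 11 − 25 + 15 = 1, which agrees with 2 − 1 + 0 = 1.
(K is a triangulation of the disjoint union of the Möbius band and the real projective plane RP^2.)

Hence the Betti numbers are b_0 = 2, b_1 = 1, b_2 = 0.

b_0 = 2, b_1 = 1, b_2 = 0.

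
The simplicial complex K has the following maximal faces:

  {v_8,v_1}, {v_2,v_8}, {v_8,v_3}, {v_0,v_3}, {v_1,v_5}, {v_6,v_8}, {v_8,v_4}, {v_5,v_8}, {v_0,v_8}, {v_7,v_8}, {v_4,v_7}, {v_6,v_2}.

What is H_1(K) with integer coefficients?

Fix the vertex order v_0 < v_1 < v_2 < v_3 < v_4 < v_5 < v_6 < v_7 < v_8 and write every simplex with vertices in increasing order. Then dim K = 1 and the simplices of K are:

  0-simplices (9): [v_0], [v_1], [v_2], [v_3], [v_4], [v_5], [v_6], [v_7], [v_8]
  1-simplices (12): [v_0,v_3], [v_0,v_8], [v_1,v_5], [v_1,v_8], [v_2,v_6], [v_2,v_8], [v_3,v_8], [v_4,v_7], [v_4,v_8], [v_5,v_8], [v_6,v_8], [v_7,v_8]

so the chain groups are C_0 ≅ Z^9, C_1 ≅ Z^12.

Boundary ∂_1: C_1 → C_0 sends each edge [p,q] (with p < q) to q − p.
As a 9×12 matrix over Z this has rank 8, with invariant factors (1,1,1,1,1,1,1,1).

Reading off H_k = ker ∂_k / im ∂_{k+1}:

  H_1: rank ker ∂_1 − rank ∂_2 = (12 − 8) − 0 = 4, and there is no ∂_2, so H_1 = Z^4.

H_1 ≅ Z^4.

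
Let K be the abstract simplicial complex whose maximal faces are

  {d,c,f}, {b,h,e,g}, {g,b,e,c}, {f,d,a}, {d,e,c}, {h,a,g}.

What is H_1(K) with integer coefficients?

Order the vertices as a < b < c < d < e < f < g < h. Listing each simplex with vertices in this order, K has dimension 3 with simplices:

  0-simplices (8): a, b, c, d, e, f, g, h
  1-simplices (17): ad, af, ag, ah, bc, be, bg, bh, cd, ce, cf, cg, de, df, eg, eh, gh
  2-simplices (11): adf, agh, bce, bcg, beg, beh, bgh, cde, cdf, ceg, egh
  3-simplices (2): bceg, begh

so the chain groups are C_0 ≅ Z^8, C_1 ≅ Z^17, C_2 ≅ Z^11, C_3 ≅ Z^2.

∂_1: C_1 → C_0 sends each edge [p,q] (with p < q) to q − p. For instance
  ∂be = e − b.
As a 8×17 matrix over Z this has rank 7, with invariant factors (1,1,1,1,1,1,1).

The boundary map ∂_2: C_2 → C_1 acts by ∂[p,q,r] = [q,r] − [p,r] + [p,q]. For instance
  ∂egh = gh − eh + eg,
  ∂bce = ce − be + bc.
The resulting 17×11 matrix has rank 9, and its Smith normal form has invariant factors (1,1,1,1,1,1,1,1,1).

Boundary ∂_3: C_3 → C_2 sends each 3-simplex σ to the alternating sum Σ_i (−1)^i (σ with its i-th vertex removed). For instance
  ∂bceg = ceg − beg + bcg − bce,
  ∂begh = egh − bgh + beh − beg.
As a 11×2 matrix over Z this has rank 2, with invariant factors (1,1).

From H_k ≅ ker(∂_k) / im(∂_{k+1}) we obtain:

  H_1: rank ker ∂_1 − rank ∂_2 = (17 − 7) − 9 = 1, and the invariant factors of ∂_2 are all 1, so H_1 ≅ Z.

H_1 ≅ Z.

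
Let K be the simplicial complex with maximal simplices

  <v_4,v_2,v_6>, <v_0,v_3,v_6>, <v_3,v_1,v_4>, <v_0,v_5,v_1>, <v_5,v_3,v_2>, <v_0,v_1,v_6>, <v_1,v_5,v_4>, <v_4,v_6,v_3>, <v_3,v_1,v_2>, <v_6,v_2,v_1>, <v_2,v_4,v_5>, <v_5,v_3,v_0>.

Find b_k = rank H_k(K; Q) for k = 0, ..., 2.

b_0 = 1, b_1 = 0, b_2 = 0.

Order the vertices as v_0 < v_1 < v_2 < v_3 < v_4 < v_5 < v_6. Listing each simplex with vertices in this order, K has dimension 2 with simplices:

  0-simplices (7): [v_0], [v_1], [v_2], [v_3], [v_4], [v_5], [v_6]
  1-simplices (18): (18 of them)
  2-simplices (12): (12 of them)

Hence C_0 ≅ Z^7, C_1 ≅ Z^18, C_2 ≅ Z^12.

The boundary map ∂_1: C_1 → C_0 maps an edge to its endpoints' difference, ∂[p,q] = q − p. For instance
  ∂[v_2,v_3] = [v_3] − [v_2].
This gives a 7×18 integer matrix of rank 6; reducing to Smith normal form yields diagonal entries (1,1,1,1,1,1).

∂_2: C_2 → C_1 acts by ∂[p,q,r] = [q,r] − [p,r] + [p,q]. For instance
  ∂[v_2,v_3,v_5] = [v_3,v_5] − [v_2,v_5] + [v_2,v_3],
  ∂[v_0,v_1,v_5] = [v_1,v_5] − [v_0,v_5] + [v_0,v_1].
The 18×12 boundary matrix has rank 12 and Smith normal form diag(1,1,1,1,1,1,1,1,1,1,1,2).

Reading off H_k = ker ∂_k / im ∂_{k+1}:

  H_0: rank C_0 − rank ∂_1 = 7 − 6 = 1, and the invariant factors of ∂_1 are all 1, so H_0 ≅ Z.
  H_1: rank ker ∂_1 − rank ∂_2 = (18 − 6) − 12 = 0, and ∂_2 has invariant factor 2 > 1, so H_1 ≅ Z_2.
  H_2: rank ker ∂_2 − rank ∂_3 = (12 − 12) − 0 = 0, and there is no ∂_3, so H_2 ≅ 0.

Hence the Betti numbers are b_0 = 1, b_1 = 0, b_2 = 0.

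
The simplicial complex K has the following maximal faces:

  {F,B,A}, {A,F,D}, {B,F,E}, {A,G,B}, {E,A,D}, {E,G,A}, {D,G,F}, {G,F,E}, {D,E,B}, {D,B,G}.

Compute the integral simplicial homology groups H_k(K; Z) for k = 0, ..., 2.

K has 6 vertices, 15 edges, 10 triangles.
rank ∂_0 = 0, rank ∂_1 = 5 ⇒ b_0 = 6 − 0 − 5 = 1; all invariant factors of ∂_1 are 1 so no torsion. So H_0 = Z.
rank ∂_1 = 5, rank ∂_2 = 10 ⇒ b_1 = 15 − 5 − 10 = 0; ∂_2 has invariant factor(s) [2] giving torsion. So H_1 = Z/2.
rank ∂_2 = 10, rank ∂_3 = 0 ⇒ b_2 = 10 − 10 − 0 = 0. So H_2 = 0.

H_0 = Z,  H_1 = Z/2,  H_2 = 0.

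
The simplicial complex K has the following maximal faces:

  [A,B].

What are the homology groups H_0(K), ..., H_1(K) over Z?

Fix the vertex order A < B and write every simplex with vertices in increasing order. Then dim K = 1 and the simplices of K are:

  0-simplices (2): A, B
  1-simplices (1): AB

so the chain groups are C_0 ≅ Z^2, C_1 ≅ Z^1.

Boundary ∂_1: C_1 → C_0 sends each edge [p,q] (with p < q) to q − p. For instance
  ∂AB = B − A.
The resulting 2×1 matrix has rank 1, and its Smith normal form has invariant factors (1).

From H_k ≅ ker(∂_k) / im(∂_{k+1}) we obtain:

  H_0: rank C_0 − rank ∂_1 = 2 − 1 = 1, and the invariant factors of ∂_1 are all 1, so H_0 ≅ Z.
  H_1: rank ker ∂_1 − rank ∂_2 = (1 − 1) − 0 = 0, and there is no ∂_2, so H_1 ≅ 0.

As a check, the Euler characteristic is 2 − 1 = 1, which agrees with 1 − 0 = 1.
(K is a triangulation of the 1-simplex.)

H_0 ≅ Z,  H_1 = 0.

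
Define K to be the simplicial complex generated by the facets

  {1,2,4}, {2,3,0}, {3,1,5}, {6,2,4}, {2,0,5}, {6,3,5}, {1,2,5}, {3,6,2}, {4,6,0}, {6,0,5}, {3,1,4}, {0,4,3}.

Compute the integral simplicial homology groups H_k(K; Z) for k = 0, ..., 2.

H_0 ≅ Z,  H_1 ≅ Z/2,  H_2 = 0.

Fix the vertex order 0 < 1 < 2 < 3 < 4 < 5 < 6 and write every simplex with vertices in increasing order. Then dim K = 2 and the simplices of K are:

  0-simplices (7): [0], [1], [2], [3], [4], [5], [6]
  1-simplices (18): [0,2], [0,3], [0,4], [0,5], [0,6], [1,2], [1,3], [1,4], [1,5], [2,3], [2,4], [2,5], [2,6], [3,4], [3,5], [3,6], [4,6], [5,6]
  2-simplices (12): [0,2,3], [0,2,5], [0,3,4], [0,4,6], [0,5,6], [1,2,4], [1,2,5], [1,3,4], [1,3,5], [2,3,6], [2,4,6], [3,5,6]

giving chain groups C_0 ≅ Z^7, C_1 ≅ Z^18, C_2 ≅ Z^12.

∂_1: C_1 → C_0 maps an edge to its endpoints' difference, ∂[p,q] = q − p. For instance
  ∂[1,4] = [4] − [1].
As a 7×18 matrix over Z this has rank 6, with invariant factors (1,1,1,1,1,1).

The boundary map ∂_2: C_2 → C_1 maps a triangle to the signed sum of its edges. For instance
  ∂[1,3,4] = [3,4] − [1,4] + [1,3],
  ∂[1,3,5] = [3,5] − [1,5] + [1,3].
The resulting 18×12 matrix has rank 12, and its Smith normal form has invariant factors (1,1,1,1,1,1,1,1,1,1,1,2).

From H_k ≅ ker(∂_k) / im(∂_{k+1}) we obtain:

  H_0: rank C_0 − rank ∂_1 = 7 − 6 = 1, and the invariant factors of ∂_1 are all 1, so H_0 ≅ Z.
  H_1: rank ker ∂_1 − rank ∂_2 = (18 − 6) − 12 = 0, and ∂_2 has invariant factor 2 > 1, so H_1 ≅ Z/2.
  H_2: rank ker ∂_2 − rank ∂_3 = (12 − 12) − 0 = 0, and there is no ∂_3, so H_2 ≅ 0.

(K is a triangulation of the real projective plane RP^2.)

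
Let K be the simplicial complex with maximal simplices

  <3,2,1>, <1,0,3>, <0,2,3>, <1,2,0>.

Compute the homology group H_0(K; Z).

H_0 ≅ Z.

K has 4 vertices, 6 edges, 4 triangles.
rank ∂_0 = 0, rank ∂_1 = 3 ⇒ b_0 = 4 − 0 − 3 = 1; all invariant factors of ∂_1 are 1 so no torsion. So H_0 = Z.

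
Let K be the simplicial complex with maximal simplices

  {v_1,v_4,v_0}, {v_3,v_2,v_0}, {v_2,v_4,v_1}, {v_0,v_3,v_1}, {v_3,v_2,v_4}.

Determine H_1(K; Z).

Take the total order v_0 < v_1 < v_2 < v_3 < v_4 on the vertex set. Then K (dimension 2) consists of the simplices:

  0-simplices (5): [v_0], [v_1], [v_2], [v_3], [v_4]
  1-simplices (10): [v_0,v_1], [v_0,v_2], [v_0,v_3], [v_0,v_4], [v_1,v_2], [v_1,v_3], [v_1,v_4], [v_2,v_3], [v_2,v_4], [v_3,v_4]
  2-simplices (5): [v_0,v_1,v_3], [v_0,v_1,v_4], [v_0,v_2,v_3], [v_1,v_2,v_4], [v_2,v_3,v_4]

giving chain groups C_0 ≅ Z^5, C_1 ≅ Z^10, C_2 ≅ Z^5.

Boundary ∂_1: C_1 → C_0 is given by ∂[p,q] = [q] − [p].
The resulting 5×10 matrix has rank 4, and its Smith normal form has invariant factors (1,1,1,1).

∂_2: C_2 → C_1 sends each 2-simplex [p,q,r] to [q,r] − [p,r] + [p,q]. For instance
  ∂[v_0,v_2,v_3] = [v_2,v_3] − [v_0,v_3] + [v_0,v_2],
  ∂[v_0,v_1,v_3] = [v_1,v_3] − [v_0,v_3] + [v_0,v_1].
The 10×5 boundary matrix has rank 5 and Smith normal form diag(1,1,1,1,1).

Now H_k = ker ∂_k / im ∂_{k+1}, so:

  H_1: rank ker ∂_1 − rank ∂_2 = (10 − 4) − 5 = 1, and the invariant factors of ∂_2 are all 1, so H_1 ≅ Z.

H_1 ≅ Z.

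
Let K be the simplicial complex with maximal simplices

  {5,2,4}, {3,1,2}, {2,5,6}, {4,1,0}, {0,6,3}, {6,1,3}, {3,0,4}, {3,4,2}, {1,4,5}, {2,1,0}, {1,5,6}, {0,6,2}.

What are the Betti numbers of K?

We work with the vertex ordering 0 < 1 < 2 < 3 < 4 < 5 < 6. The simplices of K, each written with vertices in increasing order, are:

  0-simplices (7): [0], [1], [2], [3], [4], [5], [6]
  1-simplices (18): [0,1], [0,2], [0,3], [0,4], [0,6], [1,2], [1,3], [1,4], [1,5], [1,6], [2,3], [2,4], [2,5], [2,6], [3,4], [3,6], [4,5], [5,6]
  2-simplices (12): [0,1,2], [0,1,4], [0,2,6], [0,3,4], [0,3,6], [1,2,3], [1,3,6], [1,4,5], [1,5,6], [2,3,4], [2,4,5], [2,5,6]

Hence C_0 ≅ Z^7, C_1 ≅ Z^18, C_2 ≅ Z^12.

Boundary ∂_1: C_1 → C_0 maps an edge to its endpoints' difference, ∂[p,q] = q − p.
The resulting 7×18 matrix has rank 6, and its Smith normal form has invariant factors (1,1,1,1,1,1).

The boundary map ∂_2: C_2 → C_1 acts by ∂[p,q,r] = [q,r] − [p,r] + [p,q]. For instance
  ∂[2,4,5] = [4,5] − [2,5] + [2,4],
  ∂[0,1,2] = [1,2] − [0,2] + [0,1].
This gives a 18×12 integer matrix of rank 12; reducing to Smith normal form yields diagonal entries (1,1,1,1,1,1,1,1,1,1,1,2).

From H_k ≅ ker(∂_k) / im(∂_{k+1}) we obtain:

  H_0: rank C_0 − rank ∂_1 = 7 − 6 = 1, and the invariant factors of ∂_1 are all 1, so H_0 = Z.
  H_1: rank ker ∂_1 − rank ∂_2 = (18 − 6) − 12 = 0, and ∂_2 has invariant factor 2 > 1, so H_1 = Z/2.
  H_2: rank ker ∂_2 − rank ∂_3 = (12 − 12) − 0 = 0, and there is no ∂_3, so H_2 = 0.

Hence the Betti numbers are b_0 = 1, b_1 = 0, b_2 = 0.

b_0 = 1, b_1 = 0, b_2 = 0.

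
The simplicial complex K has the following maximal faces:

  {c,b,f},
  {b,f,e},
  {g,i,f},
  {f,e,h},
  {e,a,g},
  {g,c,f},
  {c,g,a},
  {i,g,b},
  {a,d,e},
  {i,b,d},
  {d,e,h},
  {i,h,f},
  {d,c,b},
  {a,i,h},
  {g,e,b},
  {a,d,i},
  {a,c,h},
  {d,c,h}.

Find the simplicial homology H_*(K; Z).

Fix the vertex order a < b < c < d < e < f < g < h < i and write every simplex with vertices in increasing order. Then dim K = 2 and the simplices of K are:

  0-simplices (9): a, b, c, d, e, f, g, h, i
  1-simplices (27): ac, ad, ae, ag, ah, ai, bc, bd, be, bf, bg, bi, cd, cf, cg, ch, de, dh, di, ef, eg, eh, fg, fh, fi, gi, hi
  2-simplices (18): acg, ach, ade, adi, aeg, ahi, bcd, bcf, bdi, bef, beg, bgi, cdh, cfg, deh, efh, fgi, fhi

giving chain groups C_0 ≅ Z^9, C_1 ≅ Z^27, C_2 ≅ Z^18.

Boundary ∂_1: C_1 → C_0 is given by ∂[p,q] = [q] − [p]. For instance
  ∂gi = i − g.
The 9×27 boundary matrix has rank 8 and Smith normal form diag(1,1,1,1,1,1,1,1).

The boundary map ∂_2: C_2 → C_1 acts by ∂[p,q,r] = [q,r] − [p,r] + [p,q]. For instance
  ∂fhi = hi − fi + fh,
  ∂ade = de − ae + ad.
As a 27×18 matrix over Z this has rank 18, with invariant factors (1,1,1,1,1,1,1,1,1,1,1,1,1,1,1,1,1,2).

Reading off H_k = ker ∂_k / im ∂_{k+1}:

  H_0: rank C_0 − rank ∂_1 = 9 − 8 = 1, and the invariant factors of ∂_1 are all 1, so H_0 ≅ Z.
  H_1: rank ker ∂_1 − rank ∂_2 = (27 − 8) − 18 = 1, and ∂_2 has invariant factor 2 > 1, so H_1 ≅ Z ⊕ Z/2Z.
  H_2: rank ker ∂_2 − rank ∂_3 = (18 − 18) − 0 = 0, and there is no ∂_3, so H_2 ≅ 0.

(K is a triangulation of the Klein bottle.)

H_0 ≅ Z,  H_1 ≅ Z ⊕ Z/2Z,  H_2 = 0.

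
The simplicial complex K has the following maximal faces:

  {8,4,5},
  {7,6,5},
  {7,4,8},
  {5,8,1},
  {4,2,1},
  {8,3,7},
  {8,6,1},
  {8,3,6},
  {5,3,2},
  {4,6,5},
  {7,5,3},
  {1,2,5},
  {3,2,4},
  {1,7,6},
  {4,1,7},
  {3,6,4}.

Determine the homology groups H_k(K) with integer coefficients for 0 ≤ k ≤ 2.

We work with the vertex ordering 1 < 2 < 3 < 4 < 5 < 6 < 7 < 8. The simplices of K, each written with vertices in increasing order, are:

  0-simplices (8): [1], [2], [3], [4], [5], [6], [7], [8]
  1-simplices (24): (24 of them)
  2-simplices (16): [1,2,4], [1,2,5], [1,4,7], [1,5,8], [1,6,7], [1,6,8], [2,3,4], [2,3,5], [3,4,6], [3,5,7], [3,6,8], [3,7,8], [4,5,6], [4,5,8], [4,7,8], [5,6,7]

Hence C_0 ≅ Z^8, C_1 ≅ Z^24, C_2 ≅ Z^16.

The boundary map ∂_1: C_1 → C_0 sends each edge [p,q] (with p < q) to q − p. For instance
  ∂[2,3] = [3] − [2].
As a 8×24 matrix over Z this has rank 7, with invariant factors (1,1,1,1,1,1,1).

Boundary ∂_2: C_2 → C_1 maps a triangle to the signed sum of its edges. For instance
  ∂[4,7,8] = [7,8] − [4,8] + [4,7],
  ∂[3,6,8] = [6,8] − [3,8] + [3,6].
As a 24×16 matrix over Z this has rank 15, with invariant factors (1,1,1,1,1,1,1,1,1,1,1,1,1,1,1).

Reading off H_k = ker ∂_k / im ∂_{k+1}:

  H_0: rank C_0 − rank ∂_1 = 8 − 7 = 1, and the invariant factors of ∂_1 are all 1, so H_0 = Z.
  H_1: rank ker ∂_1 − rank ∂_2 = (24 − 7) − 15 = 2, and the invariant factors of ∂_2 are all 1, so H_1 = Z^2.
  H_2: rank ker ∂_2 − rank ∂_3 = (16 − 15) − 0 = 1, and there is no ∂_3, so H_2 = Z.

H_0 ≅ Z,  H_1 ≅ Z^2,  H_2 ≅ Z.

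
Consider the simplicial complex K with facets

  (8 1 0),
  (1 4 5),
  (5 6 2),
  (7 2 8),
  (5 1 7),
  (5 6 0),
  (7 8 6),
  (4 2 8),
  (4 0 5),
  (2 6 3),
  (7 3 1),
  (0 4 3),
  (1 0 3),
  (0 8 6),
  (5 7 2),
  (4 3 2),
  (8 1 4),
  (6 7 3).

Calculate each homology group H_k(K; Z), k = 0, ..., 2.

Order the vertices as 0 < 1 < 2 < 3 < 4 < 5 < 6 < 7 < 8. Listing each simplex with vertices in this order, K has dimension 2 with simplices:

  0-simplices (9): [0], [1], [2], [3], [4], [5], [6], [7], [8]
  1-simplices (27): (27 of them)
  2-simplices (18): [0,1,3], [0,1,8], [0,3,4], [0,4,5], [0,5,6], [0,6,8], [1,3,7], [1,4,5], [1,4,8], [1,5,7], [2,3,4], [2,3,6], [2,4,8], [2,5,6], [2,5,7], [2,7,8], [3,6,7], [6,7,8]

so the chain groups are C_0 ≅ Z^9, C_1 ≅ Z^27, C_2 ≅ Z^18.

The boundary map ∂_1: C_1 → C_0 maps an edge to its endpoints' difference, ∂[p,q] = q − p. For instance
  ∂[0,6] = [6] − [0].
As a 9×27 matrix over Z this has rank 8, with invariant factors (1,1,1,1,1,1,1,1).

∂_2: C_2 → C_1 acts by ∂[p,q,r] = [q,r] − [p,r] + [p,q]. For instance
  ∂[2,7,8] = [7,8] − [2,8] + [2,7],
  ∂[0,1,8] = [1,8] − [0,8] + [0,1].
This gives a 27×18 integer matrix of rank 18; reducing to Smith normal form yields diagonal entries (1,1,1,1,1,1,1,1,1,1,1,1,1,1,1,1,1,2).

From H_k ≅ ker(∂_k) / im(∂_{k+1}) we obtain:

  H_0: rank C_0 − rank ∂_1 = 9 − 8 = 1, and the invariant factors of ∂_1 are all 1, so H_0 ≅ Z.
  H_1: rank ker ∂_1 − rank ∂_2 = (27 − 8) − 18 = 1, and ∂_2 has invariant factor 2 > 1, so H_1 ≅ Z ⊕ Z/2Z.
  H_2: rank ker ∂_2 − rank ∂_3 = (18 − 18) − 0 = 0, and there is no ∂_3, so H_2 ≅ 0.

As a check, the Euler characteristic is 9 − 27 + 18 = 0, which agrees with 1 − 1 + 0 = 0.

H_0 ≅ Z,  H_1 ≅ Z ⊕ Z/2Z,  H_2 = 0.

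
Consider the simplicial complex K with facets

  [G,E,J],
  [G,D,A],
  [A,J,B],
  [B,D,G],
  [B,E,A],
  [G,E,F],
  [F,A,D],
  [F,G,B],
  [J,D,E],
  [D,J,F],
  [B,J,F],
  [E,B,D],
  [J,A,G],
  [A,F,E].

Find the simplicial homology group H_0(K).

H_0 ≅ Z.

We work with the vertex ordering A < B < D < E < F < G < J. The simplices of K, each written with vertices in increasing order, are:

  0-simplices (7): A, B, D, E, F, G, J
  1-simplices (21): AB, AD, AE, AF, AG, AJ, BD, BE, BF, BG, BJ, DE, DF, DG, DJ, EF, EG, EJ, FG, FJ, GJ
  2-simplices (14): ABE, ABJ, ADF, ADG, AEF, AGJ, BDE, BDG, BFG, BFJ, DEJ, DFJ, EFG, EGJ

so the chain groups are C_0 ≅ Z^7, C_1 ≅ Z^21, C_2 ≅ Z^14.

The boundary map ∂_1: C_1 → C_0 sends each edge [p,q] (with p < q) to q − p. For instance
  ∂BF = F − B.
This gives a 7×21 integer matrix of rank 6; reducing to Smith normal form yields diagonal entries (1,1,1,1,1,1).

Boundary ∂_2: C_2 → C_1 acts by ∂[p,q,r] = [q,r] − [p,r] + [p,q]. For instance
  ∂ABJ = BJ − AJ + AB,
  ∂DFJ = FJ − DJ + DF.
As a 21×14 matrix over Z this has rank 13, with invariant factors (1,1,1,1,1,1,1,1,1,1,1,1,1).

Computing H_k = (kernel of ∂_k) / (image of ∂_{k+1}):

  H_0: rank C_0 − rank ∂_1 = 7 − 6 = 1, and the invariant factors of ∂_1 are all 1, so H_0 = Z.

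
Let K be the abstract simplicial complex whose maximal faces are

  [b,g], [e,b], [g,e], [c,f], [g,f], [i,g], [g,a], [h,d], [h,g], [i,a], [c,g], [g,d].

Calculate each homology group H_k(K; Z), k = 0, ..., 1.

K has 9 vertices, 12 edges.
rank ∂_0 = 0, rank ∂_1 = 8 ⇒ b_0 = 9 − 0 − 8 = 1; all invariant factors of ∂_1 are 1 so no torsion. So H_0 ≅ Z.
rank ∂_1 = 8, rank ∂_2 = 0 ⇒ b_1 = 12 − 8 − 0 = 4. So H_1 ≅ Z^4.

H_0 ≅ Z,  H_1 ≅ Z^4.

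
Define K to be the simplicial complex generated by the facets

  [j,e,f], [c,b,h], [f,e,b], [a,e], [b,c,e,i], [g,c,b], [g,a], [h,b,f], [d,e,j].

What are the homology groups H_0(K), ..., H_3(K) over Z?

H_0 ≅ Z,  H_1 ≅ Z,  H_2 = 0,  H_3 = 0.

We work with the vertex ordering a < b < c < d < e < f < g < h < i < j. The simplices of K, each written with vertices in increasing order, are:

  0-simplices (10): a, b, c, d, e, f, g, h, i, j
  1-simplices (19): ae, ag, bc, be, bf, bg, bh, bi, ce, cg, ch, ci, de, dj, ef, ei, ej, fh, fj
  2-simplices (10): bce, bcg, bch, bci, bef, bei, bfh, cei, dej, efj
  3-simplices (1): bcei

so the chain groups are C_0 ≅ Z^10, C_1 ≅ Z^19, C_2 ≅ Z^10, C_3 ≅ Z^1.

∂_1: C_1 → C_0 is given by ∂[p,q] = [q] − [p].
This gives a 10×19 integer matrix of rank 9; reducing to Smith normal form yields diagonal entries (1,1,1,1,1,1,1,1,1).

Boundary ∂_2: C_2 → C_1 maps a triangle to the signed sum of its edges. For instance
  ∂bch = ch − bh + bc,
  ∂bce = ce − be + bc.
As a 19×10 matrix over Z this has rank 9, with invariant factors (1,1,1,1,1,1,1,1,1).

Boundary ∂_3: C_3 → C_2 sends each 3-simplex σ to the alternating sum Σ_i (−1)^i (σ with its i-th vertex removed). For instance
  ∂bcei = cei − bei + bci − bce.
The 10×1 boundary matrix has rank 1 and Smith normal form diag(1).

From H_k ≅ ker(∂_k) / im(∂_{k+1}) we obtain:

  H_0: rank C_0 − rank ∂_1 = 10 − 9 = 1, and the invariant factors of ∂_1 are all 1, so H_0 = Z.
  H_1: rank ker ∂_1 − rank ∂_2 = (19 − 9) − 9 = 1, and the invariant factors of ∂_2 are all 1, so H_1 = Z.
  H_2: rank ker ∂_2 − rank ∂_3 = (10 − 9) − 1 = 0, and the invariant factors of ∂_3 are all 1, so H_2 = 0.
  H_3: rank ker ∂_3 − rank ∂_4 = (1 − 1) − 0 = 0, and there is no ∂_4, so H_3 = 0.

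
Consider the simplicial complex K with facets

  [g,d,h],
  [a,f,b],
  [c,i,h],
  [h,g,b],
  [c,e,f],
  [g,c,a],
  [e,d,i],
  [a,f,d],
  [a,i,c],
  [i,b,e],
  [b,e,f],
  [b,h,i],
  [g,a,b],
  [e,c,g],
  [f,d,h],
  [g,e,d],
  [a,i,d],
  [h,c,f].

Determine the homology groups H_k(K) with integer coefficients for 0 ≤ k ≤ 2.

H_0 = Z,  H_1 = Z^2,  H_2 = Z.

Fix the vertex order a < b < c < d < e < f < g < h < i and write every simplex with vertices in increasing order. Then dim K = 2 and the simplices of K are:

  0-simplices (9): a, b, c, d, e, f, g, h, i
  1-simplices (27): ab, ac, ad, af, ag, ai, be, bf, bg, bh, bi, ce, cf, cg, ch, ci, de, df, dg, dh, di, ef, eg, ei, fh, gh, hi
  2-simplices (18): abf, abg, acg, aci, adf, adi, bef, bei, bgh, bhi, cef, ceg, cfh, chi, deg, dei, dfh, dgh

so the chain groups are C_0 ≅ Z^9, C_1 ≅ Z^27, C_2 ≅ Z^18.

The boundary map ∂_1: C_1 → C_0 is given by ∂[p,q] = [q] − [p]. For instance
  ∂ad = d − a.
This gives a 9×27 integer matrix of rank 8; reducing to Smith normal form yields diagonal entries (1,1,1,1,1,1,1,1).

Boundary ∂_2: C_2 → C_1 maps a triangle to the signed sum of its edges. For instance
  ∂cef = ef − cf + ce,
  ∂bhi = hi − bi + bh.
The resulting 27×18 matrix has rank 17, and its Smith normal form has invariant factors (1,1,1,1,1,1,1,1,1,1,1,1,1,1,1,1,1).

Reading off H_k = ker ∂_k / im ∂_{k+1}:

  H_0: rank C_0 − rank ∂_1 = 9 − 8 = 1, and the invariant factors of ∂_1 are all 1, so H_0 = Z.
  H_1: rank ker ∂_1 − rank ∂_2 = (27 − 8) − 17 = 2, and the invariant factors of ∂_2 are all 1, so H_1 = Z^2.
  H_2: rank ker ∂_2 − rank ∂_3 = (18 − 17) − 0 = 1, and there is no ∂_3, so H_2 = Z.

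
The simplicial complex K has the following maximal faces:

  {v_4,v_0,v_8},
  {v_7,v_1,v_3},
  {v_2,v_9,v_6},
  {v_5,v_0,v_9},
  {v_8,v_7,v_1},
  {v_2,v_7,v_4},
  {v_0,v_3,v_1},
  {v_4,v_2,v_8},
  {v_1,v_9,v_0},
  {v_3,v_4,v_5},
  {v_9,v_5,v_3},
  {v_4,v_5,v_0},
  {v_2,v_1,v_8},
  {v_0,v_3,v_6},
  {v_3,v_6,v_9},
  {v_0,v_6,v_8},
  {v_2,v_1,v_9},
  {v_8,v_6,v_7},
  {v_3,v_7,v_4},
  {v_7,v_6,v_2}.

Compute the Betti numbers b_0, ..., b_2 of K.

b_0 = 1, b_1 = 1, b_2 = 0.

Fix the vertex order v_0 < v_1 < v_2 < v_3 < v_4 < v_5 < v_6 < v_7 < v_8 < v_9 and write every simplex with vertices in increasing order. Then dim K = 2 and the simplices of K are:

  0-simplices (10): [v_0], [v_1], [v_2], [v_3], [v_4], [v_5], [v_6], [v_7], [v_8], [v_9]
  1-simplices (30): (30 of them)
  2-simplices (20): (20 of them)

so the chain groups are C_0 ≅ Z^10, C_1 ≅ Z^30, C_2 ≅ Z^20.

Boundary ∂_1: C_1 → C_0 is given by ∂[p,q] = [q] − [p]. For instance
  ∂[v_2,v_7] = [v_7] − [v_2].
The 10×30 boundary matrix has rank 9 and Smith normal form diag(1,1,1,1,1,1,1,1,1).

∂_2: C_2 → C_1 sends each 2-simplex [p,q,r] to [q,r] − [p,r] + [p,q]. For instance
  ∂[v_1,v_3,v_7] = [v_3,v_7] − [v_1,v_7] + [v_1,v_3],
  ∂[v_2,v_6,v_9] = [v_6,v_9] − [v_2,v_9] + [v_2,v_6].
This gives a 30×20 integer matrix of rank 20; reducing to Smith normal form yields diagonal entries (1,1,1,1,1,1,1,1,1,1,1,1,1,1,1,1,1,1,1,2).

From H_k ≅ ker(∂_k) / im(∂_{k+1}) we obtain:

  H_0: rank C_0 − rank ∂_1 = 10 − 9 = 1, and the invariant factors of ∂_1 are all 1, so H_0 = Z.
  H_1: rank ker ∂_1 − rank ∂_2 = (30 − 9) − 20 = 1, and ∂_2 has invariant factor 2 > 1, so H_1 = Z ⊕ Z/2.
  H_2: rank ker ∂_2 − rank ∂_3 = (20 − 20) − 0 = 0, and there is no ∂_3, so H_2 = 0.

As a check, the Euler characteristic is 10 − 30 + 20 = 0, which agrees with 1 − 1 + 0 = 0.
(K is a triangulation of the Klein bottle.)

Hence the Betti numbers are b_0 = 1, b_1 = 1, b_2 = 0.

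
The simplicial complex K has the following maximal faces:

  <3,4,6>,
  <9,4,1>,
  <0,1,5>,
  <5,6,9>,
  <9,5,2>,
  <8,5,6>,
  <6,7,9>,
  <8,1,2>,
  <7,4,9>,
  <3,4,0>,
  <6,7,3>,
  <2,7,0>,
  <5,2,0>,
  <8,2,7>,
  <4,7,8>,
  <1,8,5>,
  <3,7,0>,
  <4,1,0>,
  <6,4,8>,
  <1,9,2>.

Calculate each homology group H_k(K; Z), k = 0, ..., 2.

H_0 ≅ Z,  H_1 ≅ Z ⊕ Z/2,  H_2 = 0.

Order the vertices as 0 < 1 < 2 < 3 < 4 < 5 < 6 < 7 < 8 < 9. Listing each simplex with vertices in this order, K has dimension 2 with simplices:

  0-simplices (10): [0], [1], [2], [3], [4], [5], [6], [7], [8], [9]
  1-simplices (30): (30 of them)
  2-simplices (20): (20 of them)

Hence C_0 ≅ Z^10, C_1 ≅ Z^30, C_2 ≅ Z^20.

The boundary map ∂_1: C_1 → C_0 maps an edge to its endpoints' difference, ∂[p,q] = q − p.
As a 10×30 matrix over Z this has rank 9, with invariant factors (1,1,1,1,1,1,1,1,1).

Boundary ∂_2: C_2 → C_1 sends each 2-simplex [p,q,r] to [q,r] − [p,r] + [p,q]. For instance
  ∂[5,6,9] = [6,9] − [5,9] + [5,6],
  ∂[0,1,5] = [1,5] − [0,5] + [0,1].
The 30×20 boundary matrix has rank 20 and Smith normal form diag(1,1,1,1,1,1,1,1,1,1,1,1,1,1,1,1,1,1,1,2).

From H_k ≅ ker(∂_k) / im(∂_{k+1}) we obtain:

  H_0: rank C_0 − rank ∂_1 = 10 − 9 = 1, and the invariant factors of ∂_1 are all 1, so H_0 = Z.
  H_1: rank ker ∂_1 − rank ∂_2 = (30 − 9) − 20 = 1, and ∂_2 has invariant factor 2 > 1, so H_1 = Z ⊕ Z/2.
  H_2: rank ker ∂_2 − rank ∂_3 = (20 − 20) − 0 = 0, and there is no ∂_3, so H_2 = 0.

As a check, the Euler characteristic is 10 − 30 + 20 = 0, which agrees with 1 − 1 + 0 = 0.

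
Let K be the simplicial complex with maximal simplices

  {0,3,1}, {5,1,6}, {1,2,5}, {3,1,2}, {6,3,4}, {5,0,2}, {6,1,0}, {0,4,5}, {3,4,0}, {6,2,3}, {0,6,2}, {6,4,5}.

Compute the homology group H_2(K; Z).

K has 7 vertices, 18 edges, 12 triangles.
rank ∂_2 = 12, rank ∂_3 = 0 ⇒ b_2 = 12 − 12 − 0 = 0. So H_2 = 0.

H_2 = 0.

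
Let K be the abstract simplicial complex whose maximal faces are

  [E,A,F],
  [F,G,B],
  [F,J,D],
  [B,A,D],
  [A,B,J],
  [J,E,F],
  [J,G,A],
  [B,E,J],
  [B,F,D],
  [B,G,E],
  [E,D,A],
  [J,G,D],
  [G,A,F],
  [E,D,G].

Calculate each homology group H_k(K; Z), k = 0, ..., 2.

Order the vertices as A < B < D < E < F < G < J. Listing each simplex with vertices in this order, K has dimension 2 with simplices:

  0-simplices (7): A, B, D, E, F, G, J
  1-simplices (21): AB, AD, AE, AF, AG, AJ, BD, BE, BF, BG, BJ, DE, DF, DG, DJ, EF, EG, EJ, FG, FJ, GJ
  2-simplices (14): ABD, ABJ, ADE, AEF, AFG, AGJ, BDF, BEG, BEJ, BFG, DEG, DFJ, DGJ, EFJ

so the chain groups are C_0 ≅ Z^7, C_1 ≅ Z^21, C_2 ≅ Z^14.

Boundary ∂_1: C_1 → C_0 maps an edge to its endpoints' difference, ∂[p,q] = q − p.
The resulting 7×21 matrix has rank 6, and its Smith normal form has invariant factors (1,1,1,1,1,1).

Boundary ∂_2: C_2 → C_1 acts by ∂[p,q,r] = [q,r] − [p,r] + [p,q]. For instance
  ∂BEJ = EJ − BJ + BE,
  ∂BDF = DF − BF + BD.
The resulting 21×14 matrix has rank 13, and its Smith normal form has invariant factors (1,1,1,1,1,1,1,1,1,1,1,1,1).

Computing H_k = (kernel of ∂_k) / (image of ∂_{k+1}):

  H_0: rank C_0 − rank ∂_1 = 7 − 6 = 1, and the invariant factors of ∂_1 are all 1, so H_0 = Z.
  H_1: rank ker ∂_1 − rank ∂_2 = (21 − 6) − 13 = 2, and the invariant factors of ∂_2 are all 1, so H_1 = Z^2.
  H_2: rank ker ∂_2 − rank ∂_3 = (14 − 13) − 0 = 1, and there is no ∂_3, so H_2 = Z.

As a check, the Euler characteristic is 7 − 21 + 14 = 0, which agrees with 1 − 2 + 1 = 0.
(K is a triangulation of the torus T^2.)

H_0 = Z,  H_1 = Z^2,  H_2 = Z.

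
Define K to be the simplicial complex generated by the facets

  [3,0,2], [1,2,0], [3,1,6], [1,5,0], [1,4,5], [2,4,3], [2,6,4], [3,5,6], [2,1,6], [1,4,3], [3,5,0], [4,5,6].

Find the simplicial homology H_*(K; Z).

H_0 = Z,  H_1 = Z/2,  H_2 = 0.

K has 7 vertices, 18 edges, 12 triangles.
rank ∂_0 = 0, rank ∂_1 = 6 ⇒ b_0 = 7 − 0 − 6 = 1; all invariant factors of ∂_1 are 1 so no torsion. So H_0 ≅ Z.
rank ∂_1 = 6, rank ∂_2 = 12 ⇒ b_1 = 18 − 6 − 12 = 0; ∂_2 has invariant factor(s) [2] giving torsion. So H_1 ≅ Z/2.
rank ∂_2 = 12, rank ∂_3 = 0 ⇒ b_2 = 12 − 12 − 0 = 0. So H_2 ≅ 0.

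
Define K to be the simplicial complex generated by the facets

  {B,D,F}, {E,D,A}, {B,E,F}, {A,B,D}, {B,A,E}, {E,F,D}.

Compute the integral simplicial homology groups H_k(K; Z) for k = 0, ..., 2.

H_0 = Z,  H_1 = 0,  H_2 = Z.

Fix the vertex order A < B < D < E < F and write every simplex with vertices in increasing order. Then dim K = 2 and the simplices of K are:

  0-simplices (5): A, B, D, E, F
  1-simplices (9): AB, AD, AE, BD, BE, BF, DE, DF, EF
  2-simplices (6): ABD, ABE, ADE, BDF, BEF, DEF

giving chain groups C_0 ≅ Z^5, C_1 ≅ Z^9, C_2 ≅ Z^6.

The boundary map ∂_1: C_1 → C_0 maps an edge to its endpoints' difference, ∂[p,q] = q − p. For instance
  ∂BE = E − B.
The resulting 5×9 matrix has rank 4, and its Smith normal form has invariant factors (1,1,1,1).

The boundary map ∂_2: C_2 → C_1 sends each 2-simplex [p,q,r] to [q,r] − [p,r] + [p,q]. For instance
  ∂ABE = BE − AE + AB,
  ∂DEF = EF − DF + DE.
The 9×6 boundary matrix has rank 5 and Smith normal form diag(1,1,1,1,1).

Computing H_k = (kernel of ∂_k) / (image of ∂_{k+1}):

  H_0: rank C_0 − rank ∂_1 = 5 − 4 = 1, and the invariant factors of ∂_1 are all 1, so H_0 = Z.
  H_1: rank ker ∂_1 − rank ∂_2 = (9 − 4) − 5 = 0, and the invariant factors of ∂_2 are all 1, so H_1 = 0.
  H_2: rank ker ∂_2 − rank ∂_3 = (6 − 5) − 0 = 1, and there is no ∂_3, so H_2 = Z.

(K is a triangulation of the 2-sphere S^2.)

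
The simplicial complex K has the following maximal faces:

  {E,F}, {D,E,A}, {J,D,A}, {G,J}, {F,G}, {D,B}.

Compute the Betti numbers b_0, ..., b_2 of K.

b_0 = 1, b_1 = 1, b_2 = 0.

We work with the vertex ordering A < B < D < E < F < G < J. The simplices of K, each written with vertices in increasing order, are:

  0-simplices (7): A, B, D, E, F, G, J
  1-simplices (9): AD, AE, AJ, BD, DE, DJ, EF, FG, GJ
  2-simplices (2): ADE, ADJ

giving chain groups C_0 ≅ Z^7, C_1 ≅ Z^9, C_2 ≅ Z^2.

The boundary map ∂_1: C_1 → C_0 is given by ∂[p,q] = [q] − [p].
As a 7×9 matrix over Z this has rank 6, with invariant factors (1,1,1,1,1,1).

The boundary map ∂_2: C_2 → C_1 acts by ∂[p,q,r] = [q,r] − [p,r] + [p,q]. For instance
  ∂ADE = DE − AE + AD,
  ∂ADJ = DJ − AJ + AD.
This gives a 9×2 integer matrix of rank 2; reducing to Smith normal form yields diagonal entries (1,1).

Computing H_k = (kernel of ∂_k) / (image of ∂_{k+1}):

  H_0: rank C_0 − rank ∂_1 = 7 − 6 = 1, and the invariant factors of ∂_1 are all 1, so H_0 = Z.
  H_1: rank ker ∂_1 − rank ∂_2 = (9 − 6) − 2 = 1, and the invariant factors of ∂_2 are all 1, so H_1 = Z.
  H_2: rank ker ∂_2 − rank ∂_3 = (2 − 2) − 0 = 0, and there is no ∂_3, so H_2 = 0.

As a check, the Euler characteristic is 7 − 9 + 2 = 0, which agrees with 1 − 1 + 0 = 0.

Hence the Betti numbers are b_0 = 1, b_1 = 1, b_2 = 0.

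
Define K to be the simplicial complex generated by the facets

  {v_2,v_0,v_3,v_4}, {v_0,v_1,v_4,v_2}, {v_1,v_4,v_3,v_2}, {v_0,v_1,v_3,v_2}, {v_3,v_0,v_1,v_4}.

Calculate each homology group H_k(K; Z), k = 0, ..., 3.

H_0 = Z,  H_1 = 0,  H_2 = 0,  H_3 = Z.

Take the total order v_0 < v_1 < v_2 < v_3 < v_4 on the vertex set. Then K (dimension 3) consists of the simplices:

  0-simplices (5): [v_0], [v_1], [v_2], [v_3], [v_4]
  1-simplices (10): [v_0,v_1], [v_0,v_2], [v_0,v_3], [v_0,v_4], [v_1,v_2], [v_1,v_3], [v_1,v_4], [v_2,v_3], [v_2,v_4], [v_3,v_4]
  2-simplices (10): [v_0,v_1,v_2], [v_0,v_1,v_3], [v_0,v_1,v_4], [v_0,v_2,v_3], [v_0,v_2,v_4], [v_0,v_3,v_4], [v_1,v_2,v_3], [v_1,v_2,v_4], [v_1,v_3,v_4], [v_2,v_3,v_4]
  3-simplices (5): [v_0,v_1,v_2,v_3], [v_0,v_1,v_2,v_4], [v_0,v_1,v_3,v_4], [v_0,v_2,v_3,v_4], [v_1,v_2,v_3,v_4]

giving chain groups C_0 ≅ Z^5, C_1 ≅ Z^10, C_2 ≅ Z^10, C_3 ≅ Z^5.

∂_1: C_1 → C_0 is given by ∂[p,q] = [q] − [p].
This gives a 5×10 integer matrix of rank 4; reducing to Smith normal form yields diagonal entries (1,1,1,1).

Boundary ∂_2: C_2 → C_1 sends each 2-simplex [p,q,r] to [q,r] − [p,r] + [p,q]. For instance
  ∂[v_0,v_2,v_3] = [v_2,v_3] − [v_0,v_3] + [v_0,v_2],
  ∂[v_0,v_1,v_2] = [v_1,v_2] − [v_0,v_2] + [v_0,v_1].
This gives a 10×10 integer matrix of rank 6; reducing to Smith normal form yields diagonal entries (1,1,1,1,1,1).

The boundary map ∂_3: C_3 → C_2 sends each 3-simplex σ to the alternating sum Σ_i (−1)^i (σ with its i-th vertex removed). For instance
  ∂[v_0,v_1,v_2,v_3] = [v_1,v_2,v_3] − [v_0,v_2,v_3] + [v_0,v_1,v_3] − [v_0,v_1,v_2],
  ∂[v_0,v_2,v_3,v_4] = [v_2,v_3,v_4] − [v_0,v_3,v_4] + [v_0,v_2,v_4] − [v_0,v_2,v_3].
The 10×5 boundary matrix has rank 4 and Smith normal form diag(1,1,1,1).

Now H_k = ker ∂_k / im ∂_{k+1}, so:

  H_0: rank C_0 − rank ∂_1 = 5 − 4 = 1, and the invariant factors of ∂_1 are all 1, so H_0 ≅ Z.
  H_1: rank ker ∂_1 − rank ∂_2 = (10 − 4) − 6 = 0, and the invariant factors of ∂_2 are all 1, so H_1 ≅ 0.
  H_2: rank ker ∂_2 − rank ∂_3 = (10 − 6) − 4 = 0, and the invariant factors of ∂_3 are all 1, so H_2 ≅ 0.
  H_3: rank ker ∂_3 − rank ∂_4 = (5 − 4) − 0 = 1, and there is no ∂_4, so H_3 ≅ Z.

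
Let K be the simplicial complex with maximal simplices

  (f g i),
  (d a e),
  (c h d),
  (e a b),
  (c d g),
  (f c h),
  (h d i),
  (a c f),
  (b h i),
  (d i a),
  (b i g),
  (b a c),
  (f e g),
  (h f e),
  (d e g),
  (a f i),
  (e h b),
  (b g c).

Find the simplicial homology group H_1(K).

H_1 ≅ Z^2.

K has 9 vertices, 27 edges, 18 triangles.
rank ∂_1 = 8, rank ∂_2 = 17 ⇒ b_1 = 27 − 8 − 17 = 2; all invariant factors of ∂_2 are 1 so no torsion. So H_1 = Z^2.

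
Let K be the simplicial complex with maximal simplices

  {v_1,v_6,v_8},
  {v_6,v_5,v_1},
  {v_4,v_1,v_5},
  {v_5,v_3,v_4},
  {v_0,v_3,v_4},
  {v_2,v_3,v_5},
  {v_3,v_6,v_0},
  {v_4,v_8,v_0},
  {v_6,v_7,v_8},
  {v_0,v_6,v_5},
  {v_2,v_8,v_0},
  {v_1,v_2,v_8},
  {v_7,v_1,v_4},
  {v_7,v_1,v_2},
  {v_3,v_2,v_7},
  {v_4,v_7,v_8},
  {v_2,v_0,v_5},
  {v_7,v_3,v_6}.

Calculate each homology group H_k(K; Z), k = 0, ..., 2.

Order the vertices as v_0 < v_1 < v_2 < v_3 < v_4 < v_5 < v_6 < v_7 < v_8. Listing each simplex with vertices in this order, K has dimension 2 with simplices:

  0-simplices (9): [v_0], [v_1], [v_2], [v_3], [v_4], [v_5], [v_6], [v_7], [v_8]
  1-simplices (27): (27 of them)
  2-simplices (18): (18 of them)

Hence C_0 ≅ Z^9, C_1 ≅ Z^27, C_2 ≅ Z^18.

∂_1: C_1 → C_0 maps an edge to its endpoints' difference, ∂[p,q] = q − p. For instance
  ∂[v_0,v_5] = [v_5] − [v_0].
As a 9×27 matrix over Z this has rank 8, with invariant factors (1,1,1,1,1,1,1,1).

The boundary map ∂_2: C_2 → C_1 sends each 2-simplex [p,q,r] to [q,r] − [p,r] + [p,q]. For instance
  ∂[v_3,v_4,v_5] = [v_4,v_5] − [v_3,v_5] + [v_3,v_4],
  ∂[v_3,v_6,v_7] = [v_6,v_7] − [v_3,v_7] + [v_3,v_6].
The resulting 27×18 matrix has rank 18, and its Smith normal form has invariant factors (1,1,1,1,1,1,1,1,1,1,1,1,1,1,1,1,1,2).

From H_k ≅ ker(∂_k) / im(∂_{k+1}) we obtain:

  H_0: rank C_0 − rank ∂_1 = 9 − 8 = 1, and the invariant factors of ∂_1 are all 1, so H_0 = Z.
  H_1: rank ker ∂_1 − rank ∂_2 = (27 − 8) − 18 = 1, and ∂_2 has invariant factor 2 > 1, so H_1 = Z ⊕ Z_2.
  H_2: rank ker ∂_2 − rank ∂_3 = (18 − 18) − 0 = 0, and there is no ∂_3, so H_2 = 0.

(K is a triangulation of the Klein bottle.)

H_0 = Z,  H_1 = Z ⊕ Z_2,  H_2 = 0.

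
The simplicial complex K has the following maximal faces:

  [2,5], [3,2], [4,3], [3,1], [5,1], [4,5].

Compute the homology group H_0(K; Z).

H_0 ≅ Z.

We work with the vertex ordering 1 < 2 < 3 < 4 < 5. The simplices of K, each written with vertices in increasing order, are:

  0-simplices (5): [1], [2], [3], [4], [5]
  1-simplices (6): [1,3], [1,5], [2,3], [2,5], [3,4], [4,5]

Hence C_0 ≅ Z^5, C_1 ≅ Z^6.

The boundary map ∂_1: C_1 → C_0 is given by ∂[p,q] = [q] − [p]. For instance
  ∂[2,5] = [5] − [2].
This gives a 5×6 integer matrix of rank 4; reducing to Smith normal form yields diagonal entries (1,1,1,1).

Reading off H_k = ker ∂_k / im ∂_{k+1}:

  H_0: rank C_0 − rank ∂_1 = 5 − 4 = 1, and the invariant factors of ∂_1 are all 1, so H_0 = Z.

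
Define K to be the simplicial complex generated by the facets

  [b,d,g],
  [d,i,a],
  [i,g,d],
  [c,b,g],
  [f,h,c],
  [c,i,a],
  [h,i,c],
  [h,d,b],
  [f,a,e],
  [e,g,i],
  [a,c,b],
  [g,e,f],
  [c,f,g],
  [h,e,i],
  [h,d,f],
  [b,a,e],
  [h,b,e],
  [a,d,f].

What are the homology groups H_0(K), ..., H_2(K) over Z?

H_0 = Z,  H_1 = Z^2,  H_2 = Z.

We work with the vertex ordering a < b < c < d < e < f < g < h < i. The simplices of K, each written with vertices in increasing order, are:

  0-simplices (9): a, b, c, d, e, f, g, h, i
  1-simplices (27): ab, ac, ad, ae, af, ai, bc, bd, be, bg, bh, cf, cg, ch, ci, df, dg, dh, di, ef, eg, eh, ei, fg, fh, gi, hi
  2-simplices (18): abc, abe, aci, adf, adi, aef, bcg, bdg, bdh, beh, cfg, cfh, chi, dfh, dgi, efg, egi, ehi

Hence C_0 ≅ Z^9, C_1 ≅ Z^27, C_2 ≅ Z^18.

The boundary map ∂_1: C_1 → C_0 sends each edge [p,q] (with p < q) to q − p.
As a 9×27 matrix over Z this has rank 8, with invariant factors (1,1,1,1,1,1,1,1).

The boundary map ∂_2: C_2 → C_1 acts by ∂[p,q,r] = [q,r] − [p,r] + [p,q]. For instance
  ∂dgi = gi − di + dg,
  ∂adf = df − af + ad.
The 27×18 boundary matrix has rank 17 and Smith normal form diag(1,1,1,1,1,1,1,1,1,1,1,1,1,1,1,1,1).

From H_k ≅ ker(∂_k) / im(∂_{k+1}) we obtain:

  H_0: rank C_0 − rank ∂_1 = 9 − 8 = 1, and the invariant factors of ∂_1 are all 1, so H_0 = Z.
  H_1: rank ker ∂_1 − rank ∂_2 = (27 − 8) − 17 = 2, and the invariant factors of ∂_2 are all 1, so H_1 = Z^2.
  H_2: rank ker ∂_2 − rank ∂_3 = (18 − 17) − 0 = 1, and there is no ∂_3, so H_2 = Z.

As a check, the Euler characteristic is 9 − 27 + 18 = 0, which agrees with 1 − 2 + 1 = 0.
(K is a triangulation of the torus T^2.)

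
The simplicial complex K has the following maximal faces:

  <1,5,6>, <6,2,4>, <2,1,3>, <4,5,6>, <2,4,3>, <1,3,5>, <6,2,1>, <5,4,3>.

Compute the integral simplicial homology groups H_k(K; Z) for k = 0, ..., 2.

K has 6 vertices, 12 edges, 8 triangles.
rank ∂_0 = 0, rank ∂_1 = 5 ⇒ b_0 = 6 − 0 − 5 = 1; all invariant factors of ∂_1 are 1 so no torsion. So H_0 = Z.
rank ∂_1 = 5, rank ∂_2 = 7 ⇒ b_1 = 12 − 5 − 7 = 0; all invariant factors of ∂_2 are 1 so no torsion. So H_1 = 0.
rank ∂_2 = 7, rank ∂_3 = 0 ⇒ b_2 = 8 − 7 − 0 = 1. So H_2 = Z.

H_0 ≅ Z,  H_1 = 0,  H_2 ≅ Z.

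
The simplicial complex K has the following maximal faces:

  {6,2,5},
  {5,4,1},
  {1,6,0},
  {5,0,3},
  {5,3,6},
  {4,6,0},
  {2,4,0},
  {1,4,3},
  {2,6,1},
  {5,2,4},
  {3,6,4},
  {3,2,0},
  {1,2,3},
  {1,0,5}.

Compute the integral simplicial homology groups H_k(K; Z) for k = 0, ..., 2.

Take the total order 0 < 1 < 2 < 3 < 4 < 5 < 6 on the vertex set. Then K (dimension 2) consists of the simplices:

  0-simplices (7): [0], [1], [2], [3], [4], [5], [6]
  1-simplices (21): [0,1], [0,2], [0,3], [0,4], [0,5], [0,6], [1,2], [1,3], [1,4], [1,5], [1,6], [2,3], [2,4], [2,5], [2,6], [3,4], [3,5], [3,6], [4,5], [4,6], [5,6]
  2-simplices (14): [0,1,5], [0,1,6], [0,2,3], [0,2,4], [0,3,5], [0,4,6], [1,2,3], [1,2,6], [1,3,4], [1,4,5], [2,4,5], [2,5,6], [3,4,6], [3,5,6]

Hence C_0 ≅ Z^7, C_1 ≅ Z^21, C_2 ≅ Z^14.

∂_1: C_1 → C_0 maps an edge to its endpoints' difference, ∂[p,q] = q − p. For instance
  ∂[3,4] = [4] − [3].
As a 7×21 matrix over Z this has rank 6, with invariant factors (1,1,1,1,1,1).

The boundary map ∂_2: C_2 → C_1 maps a triangle to the signed sum of its edges. For instance
  ∂[1,3,4] = [3,4] − [1,4] + [1,3],
  ∂[0,3,5] = [3,5] − [0,5] + [0,3].
This gives a 21×14 integer matrix of rank 13; reducing to Smith normal form yields diagonal entries (1,1,1,1,1,1,1,1,1,1,1,1,1).

From H_k ≅ ker(∂_k) / im(∂_{k+1}) we obtain:

  H_0: rank C_0 − rank ∂_1 = 7 − 6 = 1, and the invariant factors of ∂_1 are all 1, so H_0 ≅ Z.
  H_1: rank ker ∂_1 − rank ∂_2 = (21 − 6) − 13 = 2, and the invariant factors of ∂_2 are all 1, so H_1 ≅ Z^2.
  H_2: rank ker ∂_2 − rank ∂_3 = (14 − 13) − 0 = 1, and there is no ∂_3, so H_2 ≅ Z.

H_0 ≅ Z,  H_1 ≅ Z^2,  H_2 ≅ Z.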